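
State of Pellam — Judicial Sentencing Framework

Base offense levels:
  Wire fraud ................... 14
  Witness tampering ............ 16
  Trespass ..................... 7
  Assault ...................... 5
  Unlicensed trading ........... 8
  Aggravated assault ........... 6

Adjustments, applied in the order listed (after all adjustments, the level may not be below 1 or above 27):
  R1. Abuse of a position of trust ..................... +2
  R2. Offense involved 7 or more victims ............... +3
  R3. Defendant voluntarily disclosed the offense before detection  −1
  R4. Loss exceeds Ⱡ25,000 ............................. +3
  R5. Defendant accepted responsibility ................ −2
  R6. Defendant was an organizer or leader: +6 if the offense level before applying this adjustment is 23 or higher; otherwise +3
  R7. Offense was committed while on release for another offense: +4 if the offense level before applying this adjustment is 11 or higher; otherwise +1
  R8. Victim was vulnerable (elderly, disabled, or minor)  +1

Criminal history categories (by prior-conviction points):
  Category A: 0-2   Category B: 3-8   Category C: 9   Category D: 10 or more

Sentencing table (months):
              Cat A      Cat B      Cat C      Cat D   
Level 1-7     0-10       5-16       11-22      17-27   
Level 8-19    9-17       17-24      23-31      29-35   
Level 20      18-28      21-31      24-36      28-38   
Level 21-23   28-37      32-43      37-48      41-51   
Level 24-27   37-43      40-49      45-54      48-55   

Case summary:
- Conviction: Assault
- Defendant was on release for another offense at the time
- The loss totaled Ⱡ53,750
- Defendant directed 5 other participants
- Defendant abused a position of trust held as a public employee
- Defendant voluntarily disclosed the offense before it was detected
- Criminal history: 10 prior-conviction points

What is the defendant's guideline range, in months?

29-35 months

Base offense level for assault: 5.
R1 applies: 5 + 2 = 7.
R2 does not apply.
R3 applies: 7 − 1 = 6.
R4 applies: 6 + 3 = 9.
R5 does not apply.
R6 applies (level before this adjustment is 9 < 23, so +3): 9 + 3 = 12.
R7 applies (level before this adjustment is 12 ≥ 11, so +4): 12 + 4 = 16.
R8 does not apply.
Final offense level: 16.
Criminal history: 10 prior points → Category D (10+).
Level 16 falls in the 8-19 band.
Grid: Level 8-19 × Category D = 29-35 months.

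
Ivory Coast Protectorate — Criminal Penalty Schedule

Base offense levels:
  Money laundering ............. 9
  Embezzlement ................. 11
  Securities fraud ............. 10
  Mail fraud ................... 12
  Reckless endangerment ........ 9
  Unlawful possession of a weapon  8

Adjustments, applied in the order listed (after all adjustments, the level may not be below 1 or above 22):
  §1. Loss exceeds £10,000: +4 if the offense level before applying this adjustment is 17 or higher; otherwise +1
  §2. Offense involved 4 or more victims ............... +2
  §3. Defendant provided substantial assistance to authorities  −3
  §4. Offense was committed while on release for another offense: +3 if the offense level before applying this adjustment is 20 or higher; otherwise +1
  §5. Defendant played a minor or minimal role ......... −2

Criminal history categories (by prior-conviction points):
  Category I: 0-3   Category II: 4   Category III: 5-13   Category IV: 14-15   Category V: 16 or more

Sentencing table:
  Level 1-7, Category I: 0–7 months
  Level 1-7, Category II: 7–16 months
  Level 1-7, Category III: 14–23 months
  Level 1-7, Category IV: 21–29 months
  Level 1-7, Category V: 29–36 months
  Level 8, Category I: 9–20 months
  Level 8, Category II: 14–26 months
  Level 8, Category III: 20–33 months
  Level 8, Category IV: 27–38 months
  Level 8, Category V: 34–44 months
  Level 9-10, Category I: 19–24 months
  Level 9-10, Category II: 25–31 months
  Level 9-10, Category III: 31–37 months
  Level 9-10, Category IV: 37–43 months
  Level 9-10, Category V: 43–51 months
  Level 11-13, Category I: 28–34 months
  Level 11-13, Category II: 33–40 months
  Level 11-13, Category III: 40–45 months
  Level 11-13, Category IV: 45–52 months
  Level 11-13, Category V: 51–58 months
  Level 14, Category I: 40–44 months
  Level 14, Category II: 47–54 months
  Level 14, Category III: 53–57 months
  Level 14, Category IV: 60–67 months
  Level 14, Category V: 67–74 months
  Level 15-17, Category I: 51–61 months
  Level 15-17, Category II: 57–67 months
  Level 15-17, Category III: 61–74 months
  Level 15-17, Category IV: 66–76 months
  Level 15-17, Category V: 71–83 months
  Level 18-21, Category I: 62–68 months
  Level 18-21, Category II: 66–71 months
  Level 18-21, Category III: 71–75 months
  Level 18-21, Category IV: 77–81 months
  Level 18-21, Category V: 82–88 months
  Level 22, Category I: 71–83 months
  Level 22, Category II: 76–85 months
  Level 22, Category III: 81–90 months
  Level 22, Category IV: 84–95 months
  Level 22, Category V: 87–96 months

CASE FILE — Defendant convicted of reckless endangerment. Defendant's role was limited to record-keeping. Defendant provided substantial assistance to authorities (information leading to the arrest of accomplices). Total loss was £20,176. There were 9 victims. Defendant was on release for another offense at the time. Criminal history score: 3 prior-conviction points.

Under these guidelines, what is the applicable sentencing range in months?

Base offense level for reckless endangerment: 9.
§1 applies (level before this adjustment is 9 < 17, so +1): 9 + 1 = 10.
§2 applies: 10 + 2 = 12.
§3 applies: 12 − 3 = 9.
§4 applies (level before this adjustment is 9 < 20, so +1): 9 + 1 = 10.
§5 applies: 10 − 2 = 8.
Final offense level: 8.
Criminal history: 3 prior points → Category I (0-3).
Level 8 falls in the 8 band.
Grid: Level 8 × Category I = 9-20 months.

9-20 months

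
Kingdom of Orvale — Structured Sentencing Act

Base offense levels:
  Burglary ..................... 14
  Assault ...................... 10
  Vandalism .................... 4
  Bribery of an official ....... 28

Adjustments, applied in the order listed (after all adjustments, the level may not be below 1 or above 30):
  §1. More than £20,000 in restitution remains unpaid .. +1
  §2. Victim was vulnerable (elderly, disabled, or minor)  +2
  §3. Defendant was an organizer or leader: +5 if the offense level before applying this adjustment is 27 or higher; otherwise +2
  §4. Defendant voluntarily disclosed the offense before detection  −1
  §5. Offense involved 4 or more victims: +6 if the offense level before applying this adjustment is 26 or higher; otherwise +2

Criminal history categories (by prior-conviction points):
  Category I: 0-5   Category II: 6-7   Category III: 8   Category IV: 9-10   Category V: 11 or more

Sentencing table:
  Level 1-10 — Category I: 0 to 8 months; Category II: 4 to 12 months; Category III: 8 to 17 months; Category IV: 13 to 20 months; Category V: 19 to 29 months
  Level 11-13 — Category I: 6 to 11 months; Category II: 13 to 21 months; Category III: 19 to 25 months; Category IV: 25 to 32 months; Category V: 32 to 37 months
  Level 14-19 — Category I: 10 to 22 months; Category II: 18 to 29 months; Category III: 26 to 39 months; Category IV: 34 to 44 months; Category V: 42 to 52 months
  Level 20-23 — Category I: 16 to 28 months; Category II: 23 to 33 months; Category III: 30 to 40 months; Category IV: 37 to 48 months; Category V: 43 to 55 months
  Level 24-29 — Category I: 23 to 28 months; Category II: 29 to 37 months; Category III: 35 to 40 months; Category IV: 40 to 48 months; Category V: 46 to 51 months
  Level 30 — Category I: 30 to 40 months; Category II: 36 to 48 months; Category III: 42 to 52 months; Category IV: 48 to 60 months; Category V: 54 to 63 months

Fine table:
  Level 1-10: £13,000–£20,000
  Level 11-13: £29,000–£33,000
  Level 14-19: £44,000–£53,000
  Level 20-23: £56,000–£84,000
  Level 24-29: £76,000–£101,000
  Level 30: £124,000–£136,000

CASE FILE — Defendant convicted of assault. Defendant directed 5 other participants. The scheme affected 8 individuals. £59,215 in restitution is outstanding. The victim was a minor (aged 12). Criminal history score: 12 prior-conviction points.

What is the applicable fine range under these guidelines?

£44,000–£53,000

Base offense level for assault: 10.
§1 applies: 10 + 1 = 11.
§2 applies: 11 + 2 = 13.
§3 applies (level before this adjustment is 13 < 27, so +2): 13 + 2 = 15.
§5 applies (level before this adjustment is 15 < 26, so +2): 15 + 2 = 17.
Final offense level: 17.
Level 17 falls in the 14-19 band.
Fine table: Level 14-19 → £44,000–£53,000.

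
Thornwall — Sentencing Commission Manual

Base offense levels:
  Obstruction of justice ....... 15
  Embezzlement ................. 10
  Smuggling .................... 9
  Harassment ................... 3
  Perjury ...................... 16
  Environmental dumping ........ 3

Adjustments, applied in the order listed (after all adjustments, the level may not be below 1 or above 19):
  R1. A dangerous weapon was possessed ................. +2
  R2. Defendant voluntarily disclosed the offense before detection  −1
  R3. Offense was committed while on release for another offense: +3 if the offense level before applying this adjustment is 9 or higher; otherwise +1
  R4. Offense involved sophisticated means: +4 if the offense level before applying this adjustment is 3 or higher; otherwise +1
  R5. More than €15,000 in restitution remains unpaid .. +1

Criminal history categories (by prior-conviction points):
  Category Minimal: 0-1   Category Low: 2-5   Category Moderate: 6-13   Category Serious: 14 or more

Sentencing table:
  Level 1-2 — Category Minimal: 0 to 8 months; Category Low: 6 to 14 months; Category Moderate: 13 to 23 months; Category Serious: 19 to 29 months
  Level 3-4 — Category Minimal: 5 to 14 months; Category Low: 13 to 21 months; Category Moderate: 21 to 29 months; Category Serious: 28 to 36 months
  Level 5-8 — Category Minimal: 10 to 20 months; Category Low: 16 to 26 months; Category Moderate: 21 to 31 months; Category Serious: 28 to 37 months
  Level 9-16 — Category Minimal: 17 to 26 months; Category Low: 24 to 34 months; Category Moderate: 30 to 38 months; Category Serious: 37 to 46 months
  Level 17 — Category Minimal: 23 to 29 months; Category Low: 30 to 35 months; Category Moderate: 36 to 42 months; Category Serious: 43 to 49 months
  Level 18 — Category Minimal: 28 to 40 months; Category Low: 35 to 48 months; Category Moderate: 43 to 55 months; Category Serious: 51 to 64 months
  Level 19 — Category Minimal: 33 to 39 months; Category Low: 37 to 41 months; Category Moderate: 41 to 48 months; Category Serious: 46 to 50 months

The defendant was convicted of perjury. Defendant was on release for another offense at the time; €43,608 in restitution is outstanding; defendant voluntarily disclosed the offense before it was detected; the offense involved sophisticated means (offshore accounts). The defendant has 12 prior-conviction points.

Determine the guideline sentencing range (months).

41-48 months

Base offense level for perjury: 16.
R1 does not apply.
R2 applies: 16 − 1 = 15.
R3 applies (level before this adjustment is 15 ≥ 9, so +3): 15 + 3 = 18.
R4 applies (level before this adjustment is 18 ≥ 3, so +4): 18 + 4 = 22.
R5 applies: 22 + 1 = 23.
Level 23 exceeds the maximum of 19; capped at 19.
Final offense level: 19.
Criminal history: 12 prior points → Category Moderate (6-13).
Level 19 falls in the 19 band.
Grid: Level 19 × Category Moderate = 41-48 months.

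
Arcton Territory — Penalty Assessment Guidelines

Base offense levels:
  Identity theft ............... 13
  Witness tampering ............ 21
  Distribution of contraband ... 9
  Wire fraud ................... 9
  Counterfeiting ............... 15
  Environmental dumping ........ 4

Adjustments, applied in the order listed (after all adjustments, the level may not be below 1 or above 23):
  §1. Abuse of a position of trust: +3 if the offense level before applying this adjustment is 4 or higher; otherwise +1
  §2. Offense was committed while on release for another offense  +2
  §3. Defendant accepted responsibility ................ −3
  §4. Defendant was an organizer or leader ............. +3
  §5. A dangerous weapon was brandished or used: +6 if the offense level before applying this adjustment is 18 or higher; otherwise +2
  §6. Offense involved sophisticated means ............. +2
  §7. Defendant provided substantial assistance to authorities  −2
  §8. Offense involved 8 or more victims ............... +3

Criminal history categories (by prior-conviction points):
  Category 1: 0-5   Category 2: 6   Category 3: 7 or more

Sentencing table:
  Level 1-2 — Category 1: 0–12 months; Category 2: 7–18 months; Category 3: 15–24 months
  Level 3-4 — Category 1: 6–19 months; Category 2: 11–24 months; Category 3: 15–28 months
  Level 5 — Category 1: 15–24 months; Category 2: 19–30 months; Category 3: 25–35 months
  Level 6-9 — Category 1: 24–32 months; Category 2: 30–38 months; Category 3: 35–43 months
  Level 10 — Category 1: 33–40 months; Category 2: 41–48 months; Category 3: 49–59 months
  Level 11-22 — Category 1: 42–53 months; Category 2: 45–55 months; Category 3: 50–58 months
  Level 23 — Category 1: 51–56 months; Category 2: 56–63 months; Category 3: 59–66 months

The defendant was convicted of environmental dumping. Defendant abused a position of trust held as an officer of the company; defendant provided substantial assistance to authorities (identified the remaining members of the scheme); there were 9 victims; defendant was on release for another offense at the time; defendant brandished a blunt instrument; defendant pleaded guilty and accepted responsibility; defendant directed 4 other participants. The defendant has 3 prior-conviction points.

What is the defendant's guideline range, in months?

Base offense level for environmental dumping: 4.
§1 applies (level before this adjustment is 4 ≥ 4, so +3): 4 + 3 = 7.
§2 applies: 7 + 2 = 9.
§3 applies: 9 − 3 = 6.
§4 applies: 6 + 3 = 9.
§5 applies (level before this adjustment is 9 < 18, so +2): 9 + 2 = 11.
§7 applies: 11 − 2 = 9.
§8 applies: 9 + 3 = 12.
Final offense level: 12.
Criminal history: 3 prior points → Category 1 (0-5).
Level 12 falls in the 11-22 band.
Grid: Level 11-22 × Category 1 = 42-53 months.

42-53 months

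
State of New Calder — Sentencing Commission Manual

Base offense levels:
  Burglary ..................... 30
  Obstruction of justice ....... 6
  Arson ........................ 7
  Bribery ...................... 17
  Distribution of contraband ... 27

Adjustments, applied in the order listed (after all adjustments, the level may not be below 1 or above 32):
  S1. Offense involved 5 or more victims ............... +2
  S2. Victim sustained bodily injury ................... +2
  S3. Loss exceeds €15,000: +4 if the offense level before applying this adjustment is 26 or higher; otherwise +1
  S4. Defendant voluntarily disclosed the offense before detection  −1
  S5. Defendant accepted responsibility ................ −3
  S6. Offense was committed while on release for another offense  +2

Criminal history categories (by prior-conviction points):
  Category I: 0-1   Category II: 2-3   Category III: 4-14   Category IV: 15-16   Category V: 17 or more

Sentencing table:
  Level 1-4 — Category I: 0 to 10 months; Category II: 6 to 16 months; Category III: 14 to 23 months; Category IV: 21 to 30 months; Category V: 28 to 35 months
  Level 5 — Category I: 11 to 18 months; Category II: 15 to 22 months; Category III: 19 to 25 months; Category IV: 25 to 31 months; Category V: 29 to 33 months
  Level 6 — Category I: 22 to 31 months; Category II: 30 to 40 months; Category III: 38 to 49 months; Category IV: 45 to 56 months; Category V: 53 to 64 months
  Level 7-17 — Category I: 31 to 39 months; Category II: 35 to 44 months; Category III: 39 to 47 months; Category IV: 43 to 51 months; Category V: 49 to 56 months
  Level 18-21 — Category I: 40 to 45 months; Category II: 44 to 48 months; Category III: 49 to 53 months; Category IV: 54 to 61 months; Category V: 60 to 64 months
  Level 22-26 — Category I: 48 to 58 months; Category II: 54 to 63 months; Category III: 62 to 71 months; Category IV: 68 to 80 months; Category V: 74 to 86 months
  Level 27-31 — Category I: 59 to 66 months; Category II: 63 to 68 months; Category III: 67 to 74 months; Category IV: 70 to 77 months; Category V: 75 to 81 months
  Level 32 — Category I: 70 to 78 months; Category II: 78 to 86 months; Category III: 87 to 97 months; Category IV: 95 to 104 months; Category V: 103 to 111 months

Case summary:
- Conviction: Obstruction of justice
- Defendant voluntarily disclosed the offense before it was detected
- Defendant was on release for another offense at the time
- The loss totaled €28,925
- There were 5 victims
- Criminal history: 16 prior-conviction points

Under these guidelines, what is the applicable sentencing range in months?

Base offense level for obstruction of justice: 6.
S1 applies: 6 + 2 = 8.
S2 does not apply.
S3 applies (level before this adjustment is 8 < 26, so +1): 8 + 1 = 9.
S4 applies: 9 − 1 = 8.
S6 applies: 8 + 2 = 10.
Final offense level: 10.
Criminal history: 16 prior points → Category IV (15-16).
Level 10 falls in the 7-17 band.
Grid: Level 7-17 × Category IV = 43-51 months.

43-51 months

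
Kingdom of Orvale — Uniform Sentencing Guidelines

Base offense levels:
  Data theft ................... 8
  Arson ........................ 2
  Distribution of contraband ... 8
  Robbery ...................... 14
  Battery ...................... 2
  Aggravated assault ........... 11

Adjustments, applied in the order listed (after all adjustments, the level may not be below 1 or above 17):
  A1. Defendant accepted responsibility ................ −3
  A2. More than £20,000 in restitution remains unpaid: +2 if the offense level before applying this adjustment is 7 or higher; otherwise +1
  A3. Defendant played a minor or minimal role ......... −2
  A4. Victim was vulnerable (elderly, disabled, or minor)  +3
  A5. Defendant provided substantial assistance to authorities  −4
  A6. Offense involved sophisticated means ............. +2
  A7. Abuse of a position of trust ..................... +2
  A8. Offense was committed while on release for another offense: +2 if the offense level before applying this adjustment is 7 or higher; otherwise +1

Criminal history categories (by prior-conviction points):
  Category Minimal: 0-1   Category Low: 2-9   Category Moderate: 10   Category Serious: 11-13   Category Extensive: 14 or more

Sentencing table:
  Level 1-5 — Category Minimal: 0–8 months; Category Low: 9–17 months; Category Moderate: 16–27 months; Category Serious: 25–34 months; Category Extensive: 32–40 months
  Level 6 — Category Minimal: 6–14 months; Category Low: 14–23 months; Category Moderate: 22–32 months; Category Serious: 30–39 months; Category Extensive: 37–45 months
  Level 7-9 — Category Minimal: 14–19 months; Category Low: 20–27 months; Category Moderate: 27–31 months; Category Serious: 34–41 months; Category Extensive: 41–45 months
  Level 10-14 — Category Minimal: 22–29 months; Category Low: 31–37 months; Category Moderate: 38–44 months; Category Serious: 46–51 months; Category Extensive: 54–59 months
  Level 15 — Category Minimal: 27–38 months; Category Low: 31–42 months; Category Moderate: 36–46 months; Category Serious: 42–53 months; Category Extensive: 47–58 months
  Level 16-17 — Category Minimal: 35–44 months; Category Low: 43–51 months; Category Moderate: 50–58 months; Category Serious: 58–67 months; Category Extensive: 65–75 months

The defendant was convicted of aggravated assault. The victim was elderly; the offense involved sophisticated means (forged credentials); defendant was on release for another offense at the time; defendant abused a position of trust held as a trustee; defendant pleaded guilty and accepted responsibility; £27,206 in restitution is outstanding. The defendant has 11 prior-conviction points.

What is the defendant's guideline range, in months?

58-67 months

Base offense level for aggravated assault: 11.
A1 applies: 11 − 3 = 8.
A2 applies (level before this adjustment is 8 ≥ 7, so +2): 8 + 2 = 10.
A3 does not apply.
A4 applies: 10 + 3 = 13.
A5 does not apply.
A6 applies: 13 + 2 = 15.
A7 applies: 15 + 2 = 17.
A8 applies (level before this adjustment is 17 ≥ 7, so +2): 17 + 2 = 19.
Level 19 exceeds the maximum of 17; capped at 17.
Final offense level: 17.
Criminal history: 11 prior points → Category Serious (11-13).
Level 17 falls in the 16-17 band.
Grid: Level 16-17 × Category Serious = 58-67 months.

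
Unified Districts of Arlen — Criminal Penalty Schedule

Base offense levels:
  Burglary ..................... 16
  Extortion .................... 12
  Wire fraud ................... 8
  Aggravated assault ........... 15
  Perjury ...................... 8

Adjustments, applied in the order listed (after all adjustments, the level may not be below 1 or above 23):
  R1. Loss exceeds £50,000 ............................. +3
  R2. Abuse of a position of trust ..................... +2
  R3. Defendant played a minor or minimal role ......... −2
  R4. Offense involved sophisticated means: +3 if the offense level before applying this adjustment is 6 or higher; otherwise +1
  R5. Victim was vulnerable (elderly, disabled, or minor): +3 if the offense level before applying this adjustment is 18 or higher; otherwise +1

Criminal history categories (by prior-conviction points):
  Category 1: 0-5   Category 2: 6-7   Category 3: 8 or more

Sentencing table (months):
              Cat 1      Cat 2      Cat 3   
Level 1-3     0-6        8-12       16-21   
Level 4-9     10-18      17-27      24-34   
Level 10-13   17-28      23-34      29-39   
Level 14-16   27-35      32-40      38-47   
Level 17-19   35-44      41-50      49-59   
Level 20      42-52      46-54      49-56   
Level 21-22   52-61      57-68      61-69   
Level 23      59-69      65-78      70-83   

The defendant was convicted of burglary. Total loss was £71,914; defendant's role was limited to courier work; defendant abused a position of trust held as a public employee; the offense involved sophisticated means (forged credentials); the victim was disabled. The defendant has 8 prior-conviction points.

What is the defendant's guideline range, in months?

70-83 months

Base offense level for burglary: 16.
R1 applies: 16 + 3 = 19.
R2 applies: 19 + 2 = 21.
R3 applies: 21 − 2 = 19.
R4 applies (level before this adjustment is 19 ≥ 6, so +3): 19 + 3 = 22.
R5 applies (level before this adjustment is 22 ≥ 18, so +3): 22 + 3 = 25.
Level 25 exceeds the maximum of 23; capped at 23.
Final offense level: 23.
Criminal history: 8 prior points → Category 3 (8+).
Level 23 falls in the 23 band.
Grid: Level 23 × Category 3 = 70-83 months.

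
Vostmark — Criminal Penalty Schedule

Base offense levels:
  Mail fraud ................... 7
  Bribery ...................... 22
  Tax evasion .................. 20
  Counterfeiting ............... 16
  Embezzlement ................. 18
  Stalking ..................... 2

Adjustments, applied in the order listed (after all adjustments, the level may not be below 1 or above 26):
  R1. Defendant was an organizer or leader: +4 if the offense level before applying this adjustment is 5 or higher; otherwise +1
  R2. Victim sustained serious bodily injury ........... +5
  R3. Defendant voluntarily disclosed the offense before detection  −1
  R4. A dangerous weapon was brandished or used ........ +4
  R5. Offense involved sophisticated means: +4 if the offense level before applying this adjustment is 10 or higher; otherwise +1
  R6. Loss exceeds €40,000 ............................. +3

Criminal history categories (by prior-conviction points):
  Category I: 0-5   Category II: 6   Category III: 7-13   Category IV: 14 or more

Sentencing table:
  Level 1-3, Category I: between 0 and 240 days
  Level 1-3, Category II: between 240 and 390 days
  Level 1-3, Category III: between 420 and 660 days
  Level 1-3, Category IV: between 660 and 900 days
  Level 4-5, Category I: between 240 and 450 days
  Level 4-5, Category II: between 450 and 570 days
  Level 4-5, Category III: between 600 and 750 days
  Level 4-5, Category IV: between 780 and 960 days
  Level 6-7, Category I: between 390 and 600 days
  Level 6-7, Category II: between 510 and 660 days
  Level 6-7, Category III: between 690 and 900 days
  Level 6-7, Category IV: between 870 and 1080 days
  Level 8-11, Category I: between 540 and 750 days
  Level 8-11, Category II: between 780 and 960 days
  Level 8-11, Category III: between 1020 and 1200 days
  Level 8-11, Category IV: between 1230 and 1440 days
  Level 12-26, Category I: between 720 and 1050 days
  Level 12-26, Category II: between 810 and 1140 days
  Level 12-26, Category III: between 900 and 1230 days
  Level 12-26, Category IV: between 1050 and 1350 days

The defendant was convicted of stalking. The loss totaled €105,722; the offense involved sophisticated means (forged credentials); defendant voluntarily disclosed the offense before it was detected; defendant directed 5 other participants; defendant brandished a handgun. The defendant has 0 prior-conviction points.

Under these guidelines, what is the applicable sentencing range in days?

540-750 days

Base offense level for stalking: 2.
R1 applies (level before this adjustment is 2 < 5, so +1): 2 + 1 = 3.
R3 applies: 3 − 1 = 2.
R4 applies: 2 + 4 = 6.
R5 applies (level before this adjustment is 6 < 10, so +1): 6 + 1 = 7.
R6 applies: 7 + 3 = 10.
Final offense level: 10.
Criminal history: 0 prior points → Category I (0-5).
Level 10 falls in the 8-11 band.
Grid: Level 8-11 × Category I = 540-750 days.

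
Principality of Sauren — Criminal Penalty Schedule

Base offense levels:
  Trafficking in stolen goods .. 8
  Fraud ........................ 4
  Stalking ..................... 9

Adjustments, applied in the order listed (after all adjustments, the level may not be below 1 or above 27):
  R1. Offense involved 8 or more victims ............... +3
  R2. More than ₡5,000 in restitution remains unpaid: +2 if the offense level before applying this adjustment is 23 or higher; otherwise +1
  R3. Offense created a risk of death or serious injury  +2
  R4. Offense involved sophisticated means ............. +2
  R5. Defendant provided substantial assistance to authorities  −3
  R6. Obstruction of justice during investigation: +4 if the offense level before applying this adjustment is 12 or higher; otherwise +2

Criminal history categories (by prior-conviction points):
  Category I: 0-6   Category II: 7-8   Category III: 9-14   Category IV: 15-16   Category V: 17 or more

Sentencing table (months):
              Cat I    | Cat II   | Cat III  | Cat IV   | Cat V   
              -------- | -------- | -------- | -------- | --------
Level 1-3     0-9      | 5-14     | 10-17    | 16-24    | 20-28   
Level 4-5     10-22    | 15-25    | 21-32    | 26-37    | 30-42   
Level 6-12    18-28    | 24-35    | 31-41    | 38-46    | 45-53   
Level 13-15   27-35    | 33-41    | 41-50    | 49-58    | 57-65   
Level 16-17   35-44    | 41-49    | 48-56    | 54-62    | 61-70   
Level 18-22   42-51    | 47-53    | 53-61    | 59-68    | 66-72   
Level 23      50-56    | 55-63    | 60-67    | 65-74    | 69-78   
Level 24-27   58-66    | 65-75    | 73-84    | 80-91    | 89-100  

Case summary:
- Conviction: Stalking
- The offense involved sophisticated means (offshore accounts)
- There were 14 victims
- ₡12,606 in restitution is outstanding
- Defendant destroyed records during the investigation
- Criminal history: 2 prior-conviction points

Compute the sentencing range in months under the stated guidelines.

Base offense level for stalking: 9.
R1 applies: 9 + 3 = 12.
R2 applies (level before this adjustment is 12 < 23, so +1): 12 + 1 = 13.
R4 applies: 13 + 2 = 15.
R5 does not apply.
R6 applies (level before this adjustment is 15 ≥ 12, so +4): 15 + 4 = 19.
Final offense level: 19.
Criminal history: 2 prior points → Category I (0-6).
Level 19 falls in the 18-22 band.
Grid: Level 18-22 × Category I = 42-51 months.

42-51 months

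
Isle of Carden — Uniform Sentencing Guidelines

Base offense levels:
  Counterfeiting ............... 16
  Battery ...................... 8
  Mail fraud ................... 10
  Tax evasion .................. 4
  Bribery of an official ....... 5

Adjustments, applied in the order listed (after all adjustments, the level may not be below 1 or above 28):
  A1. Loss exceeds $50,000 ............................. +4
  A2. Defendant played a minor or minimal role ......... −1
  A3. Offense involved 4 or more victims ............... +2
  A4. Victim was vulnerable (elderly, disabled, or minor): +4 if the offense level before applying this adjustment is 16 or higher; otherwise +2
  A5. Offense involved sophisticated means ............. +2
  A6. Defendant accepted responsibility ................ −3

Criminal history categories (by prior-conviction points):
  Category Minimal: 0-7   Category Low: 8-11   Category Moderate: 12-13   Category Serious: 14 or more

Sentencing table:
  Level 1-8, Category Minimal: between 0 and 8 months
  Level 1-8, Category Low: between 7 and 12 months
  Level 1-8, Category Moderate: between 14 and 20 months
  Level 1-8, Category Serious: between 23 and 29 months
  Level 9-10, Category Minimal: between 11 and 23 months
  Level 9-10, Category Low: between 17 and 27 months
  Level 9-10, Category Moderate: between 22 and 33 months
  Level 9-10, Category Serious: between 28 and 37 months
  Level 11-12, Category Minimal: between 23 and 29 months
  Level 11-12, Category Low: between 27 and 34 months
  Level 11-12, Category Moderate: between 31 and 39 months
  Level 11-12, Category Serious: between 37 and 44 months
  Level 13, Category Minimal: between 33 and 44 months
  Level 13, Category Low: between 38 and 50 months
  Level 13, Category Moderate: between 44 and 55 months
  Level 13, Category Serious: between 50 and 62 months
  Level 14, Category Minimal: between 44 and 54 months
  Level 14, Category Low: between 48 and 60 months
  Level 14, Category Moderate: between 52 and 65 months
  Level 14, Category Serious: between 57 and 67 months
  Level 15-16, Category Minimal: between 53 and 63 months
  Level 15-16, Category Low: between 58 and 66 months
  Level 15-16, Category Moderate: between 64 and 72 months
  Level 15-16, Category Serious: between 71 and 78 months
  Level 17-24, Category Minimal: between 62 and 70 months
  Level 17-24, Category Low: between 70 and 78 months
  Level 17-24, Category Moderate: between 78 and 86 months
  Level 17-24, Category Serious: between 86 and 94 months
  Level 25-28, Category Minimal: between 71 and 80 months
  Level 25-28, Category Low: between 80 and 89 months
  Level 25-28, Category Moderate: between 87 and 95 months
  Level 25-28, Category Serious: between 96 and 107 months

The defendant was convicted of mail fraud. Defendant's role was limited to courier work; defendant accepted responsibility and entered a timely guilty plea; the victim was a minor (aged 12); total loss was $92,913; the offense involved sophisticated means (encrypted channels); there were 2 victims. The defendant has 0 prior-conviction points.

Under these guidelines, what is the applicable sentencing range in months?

Base offense level for mail fraud: 10.
A1 applies: 10 + 4 = 14.
A2 applies: 14 − 1 = 13.
A3 does not apply.
A4 applies (level before this adjustment is 13 < 16, so +2): 13 + 2 = 15.
A5 applies: 15 + 2 = 17.
A6 applies: 17 − 3 = 14.
Final offense level: 14.
Criminal history: 0 prior points → Category Minimal (0-7).
Level 14 falls in the 14 band.
Grid: Level 14 × Category Minimal = 44-54 months.

44-54 months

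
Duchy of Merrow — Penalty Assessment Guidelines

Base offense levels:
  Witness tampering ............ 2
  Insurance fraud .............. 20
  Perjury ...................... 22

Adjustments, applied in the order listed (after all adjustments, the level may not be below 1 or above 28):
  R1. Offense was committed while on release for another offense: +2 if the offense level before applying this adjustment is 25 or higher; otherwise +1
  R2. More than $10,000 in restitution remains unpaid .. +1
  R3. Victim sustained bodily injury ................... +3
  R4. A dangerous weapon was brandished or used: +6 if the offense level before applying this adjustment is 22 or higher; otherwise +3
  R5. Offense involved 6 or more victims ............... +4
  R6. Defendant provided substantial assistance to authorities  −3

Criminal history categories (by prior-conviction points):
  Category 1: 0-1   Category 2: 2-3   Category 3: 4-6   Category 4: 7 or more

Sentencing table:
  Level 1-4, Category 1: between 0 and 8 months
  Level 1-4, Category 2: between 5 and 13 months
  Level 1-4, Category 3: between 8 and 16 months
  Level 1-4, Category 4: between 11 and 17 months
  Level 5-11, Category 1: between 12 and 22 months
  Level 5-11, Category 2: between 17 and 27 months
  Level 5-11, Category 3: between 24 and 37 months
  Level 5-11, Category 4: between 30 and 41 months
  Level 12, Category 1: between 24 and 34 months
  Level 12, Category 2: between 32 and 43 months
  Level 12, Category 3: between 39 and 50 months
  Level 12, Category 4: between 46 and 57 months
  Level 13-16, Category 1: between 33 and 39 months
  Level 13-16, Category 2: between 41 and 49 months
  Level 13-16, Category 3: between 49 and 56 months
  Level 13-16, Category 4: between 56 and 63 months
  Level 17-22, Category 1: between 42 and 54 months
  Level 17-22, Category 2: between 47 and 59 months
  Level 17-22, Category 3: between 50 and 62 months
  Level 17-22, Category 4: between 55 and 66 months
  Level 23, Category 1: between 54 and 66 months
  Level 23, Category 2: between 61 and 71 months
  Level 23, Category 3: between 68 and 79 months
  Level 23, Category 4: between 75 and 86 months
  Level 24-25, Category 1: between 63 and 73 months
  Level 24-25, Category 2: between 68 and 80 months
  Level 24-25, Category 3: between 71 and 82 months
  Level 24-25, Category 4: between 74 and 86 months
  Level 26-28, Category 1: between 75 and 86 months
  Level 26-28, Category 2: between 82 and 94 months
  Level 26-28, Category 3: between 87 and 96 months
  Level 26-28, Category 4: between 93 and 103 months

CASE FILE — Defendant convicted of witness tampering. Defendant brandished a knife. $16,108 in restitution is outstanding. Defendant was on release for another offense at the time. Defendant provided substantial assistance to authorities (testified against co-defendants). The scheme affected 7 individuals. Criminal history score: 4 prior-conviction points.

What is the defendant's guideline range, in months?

Base offense level for witness tampering: 2.
R1 applies (level before this adjustment is 2 < 25, so +1): 2 + 1 = 3.
R2 applies: 3 + 1 = 4.
R3 does not apply.
R4 applies (level before this adjustment is 4 < 22, so +3): 4 + 3 = 7.
R5 applies: 7 + 4 = 11.
R6 applies: 11 − 3 = 8.
Final offense level: 8.
Criminal history: 4 prior points → Category 3 (4-6).
Level 8 falls in the 5-11 band.
Grid: Level 5-11 × Category 3 = 24-37 months.

24-37 months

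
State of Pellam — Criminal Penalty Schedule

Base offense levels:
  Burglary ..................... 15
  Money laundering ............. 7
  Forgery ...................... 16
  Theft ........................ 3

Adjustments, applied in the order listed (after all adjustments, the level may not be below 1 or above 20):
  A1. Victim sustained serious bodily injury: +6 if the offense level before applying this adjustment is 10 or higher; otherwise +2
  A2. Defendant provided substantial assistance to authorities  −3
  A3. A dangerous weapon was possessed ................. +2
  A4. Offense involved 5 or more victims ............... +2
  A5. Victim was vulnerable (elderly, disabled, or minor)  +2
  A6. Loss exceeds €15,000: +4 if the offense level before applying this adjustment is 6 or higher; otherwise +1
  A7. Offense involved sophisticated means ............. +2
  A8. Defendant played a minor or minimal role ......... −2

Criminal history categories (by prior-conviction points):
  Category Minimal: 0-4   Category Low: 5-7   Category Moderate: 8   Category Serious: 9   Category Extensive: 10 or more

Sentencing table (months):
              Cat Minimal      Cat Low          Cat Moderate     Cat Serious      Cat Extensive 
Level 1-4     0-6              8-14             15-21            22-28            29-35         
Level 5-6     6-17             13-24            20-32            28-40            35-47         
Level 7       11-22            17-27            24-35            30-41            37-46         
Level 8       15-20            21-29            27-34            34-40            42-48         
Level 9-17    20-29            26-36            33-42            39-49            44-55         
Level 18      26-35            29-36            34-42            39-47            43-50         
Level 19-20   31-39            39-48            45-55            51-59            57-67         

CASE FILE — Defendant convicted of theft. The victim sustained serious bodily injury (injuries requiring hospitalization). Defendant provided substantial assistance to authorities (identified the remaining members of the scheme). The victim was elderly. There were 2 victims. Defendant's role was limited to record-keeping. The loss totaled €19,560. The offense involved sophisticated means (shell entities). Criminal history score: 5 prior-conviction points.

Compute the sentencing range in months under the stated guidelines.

13-24 months

Base offense level for theft: 3.
A1 applies (level before this adjustment is 3 < 10, so +2): 3 + 2 = 5.
A2 applies: 5 − 3 = 2.
A3 does not apply.
A5 applies: 2 + 2 = 4.
A6 applies (level before this adjustment is 4 < 6, so +1): 4 + 1 = 5.
A7 applies: 5 + 2 = 7.
A8 applies: 7 − 2 = 5.
Final offense level: 5.
Criminal history: 5 prior points → Category Low (5-7).
Level 5 falls in the 5-6 band.
Grid: Level 5-6 × Category Low = 13-24 months.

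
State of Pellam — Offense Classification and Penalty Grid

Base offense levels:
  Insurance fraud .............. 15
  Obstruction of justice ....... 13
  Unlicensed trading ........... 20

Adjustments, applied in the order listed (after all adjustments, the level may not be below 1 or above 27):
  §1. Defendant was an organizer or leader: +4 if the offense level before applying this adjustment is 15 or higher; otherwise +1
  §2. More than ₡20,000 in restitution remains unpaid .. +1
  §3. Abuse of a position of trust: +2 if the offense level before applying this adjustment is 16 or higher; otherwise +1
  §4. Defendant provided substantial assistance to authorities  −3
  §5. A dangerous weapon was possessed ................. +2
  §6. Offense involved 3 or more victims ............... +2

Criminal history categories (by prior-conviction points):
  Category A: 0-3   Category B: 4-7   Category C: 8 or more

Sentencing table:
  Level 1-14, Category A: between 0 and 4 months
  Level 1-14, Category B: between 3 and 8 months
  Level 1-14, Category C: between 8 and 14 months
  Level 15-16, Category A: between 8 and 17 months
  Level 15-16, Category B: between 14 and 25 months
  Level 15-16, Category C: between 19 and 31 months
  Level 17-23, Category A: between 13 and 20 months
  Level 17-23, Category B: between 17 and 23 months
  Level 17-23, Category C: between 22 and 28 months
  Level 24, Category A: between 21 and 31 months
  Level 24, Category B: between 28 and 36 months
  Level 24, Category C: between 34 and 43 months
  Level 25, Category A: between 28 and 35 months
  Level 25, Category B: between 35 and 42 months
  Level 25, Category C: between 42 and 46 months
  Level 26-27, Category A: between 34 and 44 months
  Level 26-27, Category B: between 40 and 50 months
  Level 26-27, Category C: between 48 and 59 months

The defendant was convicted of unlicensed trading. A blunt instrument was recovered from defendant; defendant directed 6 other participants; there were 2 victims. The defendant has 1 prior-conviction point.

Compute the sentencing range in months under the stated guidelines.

Base offense level for unlicensed trading: 20.
§1 applies (level before this adjustment is 20 ≥ 15, so +4): 20 + 4 = 24.
§2 does not apply.
§3 does not apply.
§5 applies: 24 + 2 = 26.
Final offense level: 26.
Criminal history: 1 prior point → Category A (0-3).
Level 26 falls in the 26-27 band.
Grid: Level 26-27 × Category A = 34-44 months.

34-44 months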